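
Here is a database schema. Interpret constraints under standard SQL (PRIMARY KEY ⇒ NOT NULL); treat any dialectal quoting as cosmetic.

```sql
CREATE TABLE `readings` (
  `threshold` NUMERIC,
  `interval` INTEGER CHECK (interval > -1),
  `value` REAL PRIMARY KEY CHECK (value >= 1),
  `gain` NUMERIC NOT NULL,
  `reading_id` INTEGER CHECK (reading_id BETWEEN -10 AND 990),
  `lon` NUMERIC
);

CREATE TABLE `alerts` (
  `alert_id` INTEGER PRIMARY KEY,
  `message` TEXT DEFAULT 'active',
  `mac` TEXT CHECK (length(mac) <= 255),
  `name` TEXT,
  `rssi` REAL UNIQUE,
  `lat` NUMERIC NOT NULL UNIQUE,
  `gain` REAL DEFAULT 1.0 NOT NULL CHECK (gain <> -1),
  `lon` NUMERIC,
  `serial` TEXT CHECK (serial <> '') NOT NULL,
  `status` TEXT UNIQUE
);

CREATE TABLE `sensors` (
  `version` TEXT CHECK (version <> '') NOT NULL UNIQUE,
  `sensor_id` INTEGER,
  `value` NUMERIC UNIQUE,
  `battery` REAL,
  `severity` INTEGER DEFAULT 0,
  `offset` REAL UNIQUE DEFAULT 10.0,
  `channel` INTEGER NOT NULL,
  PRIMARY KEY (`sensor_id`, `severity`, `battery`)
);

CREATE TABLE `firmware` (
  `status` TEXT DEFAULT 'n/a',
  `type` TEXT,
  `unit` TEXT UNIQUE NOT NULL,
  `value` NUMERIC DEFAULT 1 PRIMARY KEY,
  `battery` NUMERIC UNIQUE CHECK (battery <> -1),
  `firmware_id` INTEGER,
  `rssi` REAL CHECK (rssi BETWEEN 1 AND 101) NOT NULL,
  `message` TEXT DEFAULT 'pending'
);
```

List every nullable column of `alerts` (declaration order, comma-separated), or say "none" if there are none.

- alert_id: part of the PRIMARY KEY, which implies NOT NULL → not nullable.
- message: DEFAULT only fills an omitted column; an explicit NULL is still allowed → nullable.
- mac: CHECK does not forbid NULL (a CHECK constraint passes when its expression is NULL) → nullable.
- name: no NOT NULL constraint applies → nullable.
- rssi: UNIQUE does not imply NOT NULL → nullable.
- lat: declared NOT NULL → not nullable.
- gain: declared NOT NULL → not nullable.
- lon: no NOT NULL constraint applies → nullable.
- serial: declared NOT NULL → not nullable.
- status: UNIQUE does not imply NOT NULL → nullable.

message, mac, name, rssi, lon, status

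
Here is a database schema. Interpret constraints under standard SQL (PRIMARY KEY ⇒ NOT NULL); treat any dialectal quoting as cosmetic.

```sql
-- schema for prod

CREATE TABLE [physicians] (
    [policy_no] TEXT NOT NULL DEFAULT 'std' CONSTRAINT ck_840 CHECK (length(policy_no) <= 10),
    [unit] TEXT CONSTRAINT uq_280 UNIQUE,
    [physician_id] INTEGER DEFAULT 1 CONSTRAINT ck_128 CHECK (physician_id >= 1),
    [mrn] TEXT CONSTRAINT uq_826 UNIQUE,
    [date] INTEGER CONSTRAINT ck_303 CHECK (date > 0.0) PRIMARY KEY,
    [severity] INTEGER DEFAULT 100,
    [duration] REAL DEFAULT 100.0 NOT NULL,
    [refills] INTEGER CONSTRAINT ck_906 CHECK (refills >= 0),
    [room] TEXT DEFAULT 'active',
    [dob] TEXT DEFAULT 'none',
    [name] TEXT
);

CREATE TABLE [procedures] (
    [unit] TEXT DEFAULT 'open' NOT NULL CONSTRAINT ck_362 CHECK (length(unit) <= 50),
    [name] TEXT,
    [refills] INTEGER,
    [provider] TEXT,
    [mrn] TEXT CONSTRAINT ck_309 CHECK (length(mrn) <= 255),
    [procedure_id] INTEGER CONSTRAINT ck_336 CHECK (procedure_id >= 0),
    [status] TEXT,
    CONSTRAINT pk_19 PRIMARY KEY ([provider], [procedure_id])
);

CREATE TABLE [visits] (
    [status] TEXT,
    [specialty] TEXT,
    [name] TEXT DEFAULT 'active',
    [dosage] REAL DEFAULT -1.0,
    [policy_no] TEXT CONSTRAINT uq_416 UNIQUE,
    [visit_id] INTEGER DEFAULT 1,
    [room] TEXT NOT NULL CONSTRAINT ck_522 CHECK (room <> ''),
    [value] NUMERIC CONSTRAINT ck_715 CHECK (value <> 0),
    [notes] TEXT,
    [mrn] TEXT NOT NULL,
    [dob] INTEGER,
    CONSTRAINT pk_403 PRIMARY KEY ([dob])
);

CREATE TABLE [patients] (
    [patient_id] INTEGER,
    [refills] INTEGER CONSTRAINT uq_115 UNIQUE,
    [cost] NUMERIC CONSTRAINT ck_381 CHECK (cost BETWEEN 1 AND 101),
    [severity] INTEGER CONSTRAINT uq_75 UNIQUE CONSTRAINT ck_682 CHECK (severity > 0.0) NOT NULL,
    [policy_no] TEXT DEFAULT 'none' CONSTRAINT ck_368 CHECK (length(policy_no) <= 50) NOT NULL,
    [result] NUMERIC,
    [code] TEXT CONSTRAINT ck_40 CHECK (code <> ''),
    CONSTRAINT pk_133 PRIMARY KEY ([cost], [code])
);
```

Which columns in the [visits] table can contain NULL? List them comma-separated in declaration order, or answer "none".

status, specialty, name, dosage, policy_no, visit_id, value, notes

- status: no NOT NULL constraint applies → nullable.
- specialty: no NOT NULL constraint applies → nullable.
- name: DEFAULT only fills an omitted column; an explicit NULL is still allowed → nullable.
- dosage: DEFAULT only fills an omitted column; an explicit NULL is still allowed → nullable.
- policy_no: UNIQUE does not imply NOT NULL → nullable.
- visit_id: DEFAULT only fills an omitted column; an explicit NULL is still allowed → nullable.
- room: declared NOT NULL → not nullable.
- value: CHECK does not forbid NULL (a CHECK constraint passes when its expression is NULL) → nullable.
- notes: no NOT NULL constraint applies → nullable.
- mrn: declared NOT NULL → not nullable.
- dob: part of the PRIMARY KEY, which implies NOT NULL → not nullable.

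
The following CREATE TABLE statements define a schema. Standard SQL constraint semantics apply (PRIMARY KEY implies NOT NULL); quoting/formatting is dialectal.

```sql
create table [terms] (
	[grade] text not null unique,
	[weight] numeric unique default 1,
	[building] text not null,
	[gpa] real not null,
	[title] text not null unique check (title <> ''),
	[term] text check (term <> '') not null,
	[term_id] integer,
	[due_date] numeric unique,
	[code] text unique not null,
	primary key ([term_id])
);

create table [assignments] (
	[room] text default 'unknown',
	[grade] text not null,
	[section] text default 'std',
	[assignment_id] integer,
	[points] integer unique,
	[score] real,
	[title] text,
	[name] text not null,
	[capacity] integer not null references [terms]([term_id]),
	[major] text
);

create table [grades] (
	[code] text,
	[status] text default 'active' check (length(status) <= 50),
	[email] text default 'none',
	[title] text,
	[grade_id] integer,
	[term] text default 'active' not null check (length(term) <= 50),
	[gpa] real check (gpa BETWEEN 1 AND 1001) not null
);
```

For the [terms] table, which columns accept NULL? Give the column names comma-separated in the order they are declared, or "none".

- grade: declared NOT NULL → not nullable.
- weight: UNIQUE does not imply NOT NULL → nullable.
- building: declared NOT NULL → not nullable.
- gpa: declared NOT NULL → not nullable.
- title: declared NOT NULL → not nullable.
- term: declared NOT NULL → not nullable.
- term_id: part of the PRIMARY KEY, which implies NOT NULL → not nullable.
- due_date: UNIQUE does not imply NOT NULL → nullable.
- code: declared NOT NULL → not nullable.

weight, due_date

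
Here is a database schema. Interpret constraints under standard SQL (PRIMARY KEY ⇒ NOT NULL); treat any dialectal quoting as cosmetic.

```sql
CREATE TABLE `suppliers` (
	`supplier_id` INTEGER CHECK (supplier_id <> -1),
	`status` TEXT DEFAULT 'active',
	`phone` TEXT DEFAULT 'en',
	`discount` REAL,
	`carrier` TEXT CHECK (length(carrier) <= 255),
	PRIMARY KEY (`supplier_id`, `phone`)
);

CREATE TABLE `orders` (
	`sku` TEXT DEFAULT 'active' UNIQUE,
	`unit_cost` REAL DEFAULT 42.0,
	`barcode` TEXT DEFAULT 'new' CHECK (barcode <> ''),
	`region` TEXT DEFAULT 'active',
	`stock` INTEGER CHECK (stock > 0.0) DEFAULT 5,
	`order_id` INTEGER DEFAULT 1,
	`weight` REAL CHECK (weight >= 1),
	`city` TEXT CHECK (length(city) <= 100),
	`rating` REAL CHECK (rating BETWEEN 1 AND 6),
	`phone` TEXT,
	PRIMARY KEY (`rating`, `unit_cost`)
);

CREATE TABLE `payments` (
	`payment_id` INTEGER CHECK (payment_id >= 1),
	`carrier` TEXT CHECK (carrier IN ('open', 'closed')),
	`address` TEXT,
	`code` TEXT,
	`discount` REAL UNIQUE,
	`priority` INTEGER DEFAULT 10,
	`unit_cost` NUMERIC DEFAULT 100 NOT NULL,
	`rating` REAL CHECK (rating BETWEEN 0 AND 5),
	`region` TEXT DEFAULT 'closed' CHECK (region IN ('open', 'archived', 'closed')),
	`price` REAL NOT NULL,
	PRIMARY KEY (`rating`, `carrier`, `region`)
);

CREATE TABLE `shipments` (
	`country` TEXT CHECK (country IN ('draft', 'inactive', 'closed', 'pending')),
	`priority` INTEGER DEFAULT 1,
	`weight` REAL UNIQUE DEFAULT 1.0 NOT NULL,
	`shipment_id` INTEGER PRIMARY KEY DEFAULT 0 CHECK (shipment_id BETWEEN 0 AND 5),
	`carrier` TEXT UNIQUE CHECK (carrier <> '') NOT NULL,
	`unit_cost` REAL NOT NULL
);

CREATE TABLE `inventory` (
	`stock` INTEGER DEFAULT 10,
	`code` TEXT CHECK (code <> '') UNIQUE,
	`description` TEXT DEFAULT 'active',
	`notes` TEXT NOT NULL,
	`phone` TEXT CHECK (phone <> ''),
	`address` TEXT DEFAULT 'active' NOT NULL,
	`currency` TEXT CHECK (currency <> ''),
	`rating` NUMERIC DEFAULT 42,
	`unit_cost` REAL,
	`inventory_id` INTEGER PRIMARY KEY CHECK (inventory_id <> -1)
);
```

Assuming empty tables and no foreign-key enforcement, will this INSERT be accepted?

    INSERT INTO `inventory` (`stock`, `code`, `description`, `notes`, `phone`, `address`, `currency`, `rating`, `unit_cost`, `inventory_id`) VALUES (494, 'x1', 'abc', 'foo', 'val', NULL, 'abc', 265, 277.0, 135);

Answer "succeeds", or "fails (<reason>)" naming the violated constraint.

address is explicitly set to NULL, but address is declared NOT NULL.

fails (NOT NULL on address)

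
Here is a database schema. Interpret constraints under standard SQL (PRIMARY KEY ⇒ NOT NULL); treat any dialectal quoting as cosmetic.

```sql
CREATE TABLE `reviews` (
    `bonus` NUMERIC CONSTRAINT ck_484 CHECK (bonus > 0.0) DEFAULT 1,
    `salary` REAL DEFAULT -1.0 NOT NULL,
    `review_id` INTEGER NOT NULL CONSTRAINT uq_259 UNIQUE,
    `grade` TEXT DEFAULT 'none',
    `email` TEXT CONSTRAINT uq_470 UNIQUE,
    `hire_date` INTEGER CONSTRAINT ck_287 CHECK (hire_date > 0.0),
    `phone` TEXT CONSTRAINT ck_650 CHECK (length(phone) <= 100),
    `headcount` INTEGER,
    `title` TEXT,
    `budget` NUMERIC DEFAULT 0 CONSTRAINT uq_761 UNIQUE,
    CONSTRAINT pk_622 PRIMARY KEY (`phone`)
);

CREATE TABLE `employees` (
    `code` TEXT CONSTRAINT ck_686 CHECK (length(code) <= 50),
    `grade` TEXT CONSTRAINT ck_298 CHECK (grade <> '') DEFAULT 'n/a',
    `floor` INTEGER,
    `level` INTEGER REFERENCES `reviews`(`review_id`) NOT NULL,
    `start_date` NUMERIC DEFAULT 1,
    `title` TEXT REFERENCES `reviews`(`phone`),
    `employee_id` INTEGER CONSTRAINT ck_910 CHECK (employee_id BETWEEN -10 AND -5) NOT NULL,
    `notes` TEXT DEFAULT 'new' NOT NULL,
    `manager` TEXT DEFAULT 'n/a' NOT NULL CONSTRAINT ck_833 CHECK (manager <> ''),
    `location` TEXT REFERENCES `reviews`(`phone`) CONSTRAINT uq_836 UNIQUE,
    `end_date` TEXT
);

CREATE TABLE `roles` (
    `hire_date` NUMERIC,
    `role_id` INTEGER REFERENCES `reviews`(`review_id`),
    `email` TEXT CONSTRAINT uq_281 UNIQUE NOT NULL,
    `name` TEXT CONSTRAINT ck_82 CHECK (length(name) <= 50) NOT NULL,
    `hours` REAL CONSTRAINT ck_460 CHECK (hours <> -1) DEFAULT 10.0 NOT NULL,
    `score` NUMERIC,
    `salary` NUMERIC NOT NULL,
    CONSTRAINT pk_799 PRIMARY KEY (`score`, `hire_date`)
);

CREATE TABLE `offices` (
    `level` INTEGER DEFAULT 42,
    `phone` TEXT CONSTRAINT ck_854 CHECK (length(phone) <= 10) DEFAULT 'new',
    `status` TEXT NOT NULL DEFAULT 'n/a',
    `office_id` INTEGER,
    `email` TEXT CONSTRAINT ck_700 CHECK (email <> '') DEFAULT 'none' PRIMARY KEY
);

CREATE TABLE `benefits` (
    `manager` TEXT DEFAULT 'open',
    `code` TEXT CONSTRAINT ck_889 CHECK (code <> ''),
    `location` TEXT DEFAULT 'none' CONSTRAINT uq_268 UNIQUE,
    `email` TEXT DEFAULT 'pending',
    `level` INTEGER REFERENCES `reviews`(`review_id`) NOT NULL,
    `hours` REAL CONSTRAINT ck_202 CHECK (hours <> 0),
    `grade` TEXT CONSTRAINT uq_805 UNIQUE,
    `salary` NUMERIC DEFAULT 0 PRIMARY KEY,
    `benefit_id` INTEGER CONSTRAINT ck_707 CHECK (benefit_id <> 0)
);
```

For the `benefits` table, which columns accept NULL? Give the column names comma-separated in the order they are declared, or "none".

- manager: DEFAULT only fills an omitted column; an explicit NULL is still allowed → nullable.
- code: CHECK does not forbid NULL (a CHECK constraint passes when its expression is NULL) → nullable.
- location: UNIQUE does not imply NOT NULL → nullable.
- email: DEFAULT only fills an omitted column; an explicit NULL is still allowed → nullable.
- level: declared NOT NULL → not nullable.
- hours: CHECK does not forbid NULL (a CHECK constraint passes when its expression is NULL) → nullable.
- grade: UNIQUE does not imply NOT NULL → nullable.
- salary: part of the PRIMARY KEY, which implies NOT NULL → not nullable.
- benefit_id: CHECK does not forbid NULL (a CHECK constraint passes when its expression is NULL) → nullable.

manager, code, location, email, hours, grade, benefit_id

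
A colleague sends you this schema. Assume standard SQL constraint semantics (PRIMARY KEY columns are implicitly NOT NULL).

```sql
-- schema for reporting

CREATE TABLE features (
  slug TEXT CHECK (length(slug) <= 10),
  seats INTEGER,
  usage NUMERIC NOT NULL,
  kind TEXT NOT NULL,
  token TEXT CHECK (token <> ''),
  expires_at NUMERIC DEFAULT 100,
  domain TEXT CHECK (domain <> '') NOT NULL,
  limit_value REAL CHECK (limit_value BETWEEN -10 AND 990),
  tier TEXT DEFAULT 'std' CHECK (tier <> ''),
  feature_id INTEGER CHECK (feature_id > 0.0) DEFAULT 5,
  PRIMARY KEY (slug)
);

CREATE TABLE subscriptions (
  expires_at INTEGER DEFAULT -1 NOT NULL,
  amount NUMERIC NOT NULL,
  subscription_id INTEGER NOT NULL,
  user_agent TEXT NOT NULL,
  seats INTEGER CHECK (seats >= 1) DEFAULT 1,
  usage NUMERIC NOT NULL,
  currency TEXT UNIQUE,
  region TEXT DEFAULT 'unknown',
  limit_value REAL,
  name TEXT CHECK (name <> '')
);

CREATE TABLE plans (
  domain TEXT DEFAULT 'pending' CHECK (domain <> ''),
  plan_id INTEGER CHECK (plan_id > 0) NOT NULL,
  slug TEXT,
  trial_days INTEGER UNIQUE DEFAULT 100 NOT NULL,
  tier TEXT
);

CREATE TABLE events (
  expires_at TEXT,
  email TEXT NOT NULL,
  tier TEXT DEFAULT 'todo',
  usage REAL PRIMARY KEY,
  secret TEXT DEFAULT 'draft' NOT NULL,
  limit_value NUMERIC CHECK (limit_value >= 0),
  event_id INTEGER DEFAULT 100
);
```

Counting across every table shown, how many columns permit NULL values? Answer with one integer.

features: 6 nullable (seats, token, expires_at, limit_value, tier, feature_id — PK (slug) and explicit NOT NULL columns excluded).
subscriptions: 5 nullable (seats, currency, region, limit_value, name — PK none and explicit NOT NULL columns excluded).
plans: 3 nullable (domain, slug, tier — PK none and explicit NOT NULL columns excluded).
events: 4 nullable (expires_at, tier, limit_value, event_id — PK (usage) and explicit NOT NULL columns excluded).
Total: 6 + 5 + 3 + 4 = 18.

18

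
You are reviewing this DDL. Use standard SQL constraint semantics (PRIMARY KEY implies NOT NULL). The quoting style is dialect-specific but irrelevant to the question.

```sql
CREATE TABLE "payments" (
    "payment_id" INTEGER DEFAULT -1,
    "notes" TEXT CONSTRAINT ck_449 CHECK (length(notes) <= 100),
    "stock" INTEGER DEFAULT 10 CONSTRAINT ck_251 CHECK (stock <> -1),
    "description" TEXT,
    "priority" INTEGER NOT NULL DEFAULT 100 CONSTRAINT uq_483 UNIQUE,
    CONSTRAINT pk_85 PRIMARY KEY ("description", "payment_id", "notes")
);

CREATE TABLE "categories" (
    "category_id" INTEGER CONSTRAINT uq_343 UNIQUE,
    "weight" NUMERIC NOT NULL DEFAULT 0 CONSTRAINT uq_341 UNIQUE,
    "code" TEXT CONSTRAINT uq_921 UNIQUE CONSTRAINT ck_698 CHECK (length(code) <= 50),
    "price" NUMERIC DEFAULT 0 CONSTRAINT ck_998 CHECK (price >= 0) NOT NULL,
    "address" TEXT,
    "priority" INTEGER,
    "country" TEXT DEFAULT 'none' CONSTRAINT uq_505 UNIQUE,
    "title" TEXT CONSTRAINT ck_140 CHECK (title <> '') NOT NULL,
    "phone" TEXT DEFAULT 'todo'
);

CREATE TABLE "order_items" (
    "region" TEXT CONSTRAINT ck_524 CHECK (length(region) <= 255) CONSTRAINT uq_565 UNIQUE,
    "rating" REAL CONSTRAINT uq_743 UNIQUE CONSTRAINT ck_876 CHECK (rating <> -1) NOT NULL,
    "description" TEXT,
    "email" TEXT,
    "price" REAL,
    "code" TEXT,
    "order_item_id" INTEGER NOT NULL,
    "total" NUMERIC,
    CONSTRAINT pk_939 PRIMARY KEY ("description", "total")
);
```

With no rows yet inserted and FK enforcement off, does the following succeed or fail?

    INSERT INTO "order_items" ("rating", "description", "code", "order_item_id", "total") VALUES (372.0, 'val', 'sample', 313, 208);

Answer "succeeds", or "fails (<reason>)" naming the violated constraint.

succeeds

NOT NULL columns: description is supplied; order_item_id is supplied; rating is supplied; total is supplied.
CHECK constraints: 372.0 satisfies (rating <> -1).
No constraint is violated.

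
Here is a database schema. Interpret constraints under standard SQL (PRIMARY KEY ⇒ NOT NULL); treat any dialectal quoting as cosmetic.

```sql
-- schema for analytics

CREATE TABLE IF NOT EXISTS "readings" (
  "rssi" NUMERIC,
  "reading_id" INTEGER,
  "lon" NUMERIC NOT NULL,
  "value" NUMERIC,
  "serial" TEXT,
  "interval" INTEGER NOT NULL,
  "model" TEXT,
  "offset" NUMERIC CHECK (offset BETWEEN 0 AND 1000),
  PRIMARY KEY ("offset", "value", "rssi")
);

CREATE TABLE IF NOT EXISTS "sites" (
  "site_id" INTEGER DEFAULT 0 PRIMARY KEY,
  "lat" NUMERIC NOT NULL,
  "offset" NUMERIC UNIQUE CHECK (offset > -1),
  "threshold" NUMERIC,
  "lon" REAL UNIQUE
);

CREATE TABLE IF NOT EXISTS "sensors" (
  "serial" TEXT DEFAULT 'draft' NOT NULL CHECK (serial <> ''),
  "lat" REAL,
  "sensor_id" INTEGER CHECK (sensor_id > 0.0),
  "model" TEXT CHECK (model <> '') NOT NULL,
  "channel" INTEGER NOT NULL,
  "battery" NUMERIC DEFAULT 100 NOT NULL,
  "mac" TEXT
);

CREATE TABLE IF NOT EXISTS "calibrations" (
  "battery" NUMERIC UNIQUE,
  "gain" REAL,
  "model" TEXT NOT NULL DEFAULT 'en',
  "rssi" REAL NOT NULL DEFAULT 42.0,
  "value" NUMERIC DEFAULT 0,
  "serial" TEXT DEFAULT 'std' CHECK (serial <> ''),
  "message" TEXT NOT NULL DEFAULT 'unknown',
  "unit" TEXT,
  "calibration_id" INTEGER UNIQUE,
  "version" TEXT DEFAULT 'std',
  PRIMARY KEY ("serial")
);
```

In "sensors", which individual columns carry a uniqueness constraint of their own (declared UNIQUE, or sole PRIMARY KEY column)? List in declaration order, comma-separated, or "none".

none

- serial: no UNIQUE or single-column PK constraint.
- lat: no UNIQUE or single-column PK constraint.
- sensor_id: no UNIQUE or single-column PK constraint.
- model: no UNIQUE or single-column PK constraint.
- channel: no UNIQUE or single-column PK constraint.
- battery: no UNIQUE or single-column PK constraint.
- mac: no UNIQUE or single-column PK constraint.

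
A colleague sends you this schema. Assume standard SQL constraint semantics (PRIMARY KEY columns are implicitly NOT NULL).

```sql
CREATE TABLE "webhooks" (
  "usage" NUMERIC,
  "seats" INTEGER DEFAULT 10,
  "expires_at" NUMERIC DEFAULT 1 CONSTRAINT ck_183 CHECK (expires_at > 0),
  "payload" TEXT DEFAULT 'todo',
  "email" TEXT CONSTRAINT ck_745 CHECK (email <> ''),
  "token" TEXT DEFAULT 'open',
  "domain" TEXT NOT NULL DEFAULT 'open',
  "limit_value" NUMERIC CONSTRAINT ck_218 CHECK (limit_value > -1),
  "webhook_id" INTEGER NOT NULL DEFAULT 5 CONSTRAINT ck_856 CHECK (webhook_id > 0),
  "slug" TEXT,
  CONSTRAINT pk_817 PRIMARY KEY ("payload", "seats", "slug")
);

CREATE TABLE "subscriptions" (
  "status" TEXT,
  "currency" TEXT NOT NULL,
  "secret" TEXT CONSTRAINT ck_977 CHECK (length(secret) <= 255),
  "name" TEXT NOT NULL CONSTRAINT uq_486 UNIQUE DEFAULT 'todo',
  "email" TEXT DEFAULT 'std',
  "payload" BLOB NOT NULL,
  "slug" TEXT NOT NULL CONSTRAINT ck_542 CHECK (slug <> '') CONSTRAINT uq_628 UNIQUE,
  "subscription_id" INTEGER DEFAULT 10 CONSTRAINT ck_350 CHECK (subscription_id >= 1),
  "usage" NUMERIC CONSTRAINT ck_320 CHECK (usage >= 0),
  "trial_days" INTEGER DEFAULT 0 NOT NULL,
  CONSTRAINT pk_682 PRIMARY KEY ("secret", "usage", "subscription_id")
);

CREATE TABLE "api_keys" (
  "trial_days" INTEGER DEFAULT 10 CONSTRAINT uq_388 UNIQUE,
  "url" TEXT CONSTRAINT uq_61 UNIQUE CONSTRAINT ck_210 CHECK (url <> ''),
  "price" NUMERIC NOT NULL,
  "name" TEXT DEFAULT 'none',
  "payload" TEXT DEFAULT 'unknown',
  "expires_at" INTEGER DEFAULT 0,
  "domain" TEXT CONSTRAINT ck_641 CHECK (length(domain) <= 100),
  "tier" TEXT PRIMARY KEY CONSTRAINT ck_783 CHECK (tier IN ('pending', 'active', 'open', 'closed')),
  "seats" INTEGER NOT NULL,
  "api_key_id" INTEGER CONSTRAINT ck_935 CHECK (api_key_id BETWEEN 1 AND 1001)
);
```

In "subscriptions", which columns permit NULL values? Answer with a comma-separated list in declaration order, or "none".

- status: no NOT NULL constraint applies → nullable.
- currency: declared NOT NULL → not nullable.
- secret: part of the PRIMARY KEY, which implies NOT NULL → not nullable.
- name: declared NOT NULL → not nullable.
- email: DEFAULT only fills an omitted column; an explicit NULL is still allowed → nullable.
- payload: declared NOT NULL → not nullable.
- slug: declared NOT NULL → not nullable.
- subscription_id: part of the PRIMARY KEY, which implies NOT NULL → not nullable.
- usage: part of the PRIMARY KEY, which implies NOT NULL → not nullable.
- trial_days: declared NOT NULL → not nullable.

status, email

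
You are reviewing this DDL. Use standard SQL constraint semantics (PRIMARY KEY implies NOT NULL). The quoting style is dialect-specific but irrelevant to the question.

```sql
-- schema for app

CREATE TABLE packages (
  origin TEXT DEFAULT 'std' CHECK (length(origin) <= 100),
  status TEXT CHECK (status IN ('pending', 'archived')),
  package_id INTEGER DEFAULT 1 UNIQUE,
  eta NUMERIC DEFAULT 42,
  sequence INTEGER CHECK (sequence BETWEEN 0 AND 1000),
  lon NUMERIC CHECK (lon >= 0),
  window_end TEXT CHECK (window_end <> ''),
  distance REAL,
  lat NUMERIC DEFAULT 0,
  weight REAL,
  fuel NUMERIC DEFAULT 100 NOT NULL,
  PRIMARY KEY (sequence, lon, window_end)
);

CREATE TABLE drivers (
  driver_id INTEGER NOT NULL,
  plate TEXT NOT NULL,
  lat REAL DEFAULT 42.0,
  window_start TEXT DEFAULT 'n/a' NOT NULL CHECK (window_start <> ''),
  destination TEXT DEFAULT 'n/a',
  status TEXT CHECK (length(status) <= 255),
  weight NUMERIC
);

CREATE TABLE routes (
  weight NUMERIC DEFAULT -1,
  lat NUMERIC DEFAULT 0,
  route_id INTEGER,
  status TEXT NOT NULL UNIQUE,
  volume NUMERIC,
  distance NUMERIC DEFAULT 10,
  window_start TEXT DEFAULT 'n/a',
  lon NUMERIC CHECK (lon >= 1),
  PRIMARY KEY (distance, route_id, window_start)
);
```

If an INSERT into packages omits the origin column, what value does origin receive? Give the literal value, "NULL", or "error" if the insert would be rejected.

origin has an explicit DEFAULT 'std'.
When the column is omitted from an INSERT, that default is used.

'std'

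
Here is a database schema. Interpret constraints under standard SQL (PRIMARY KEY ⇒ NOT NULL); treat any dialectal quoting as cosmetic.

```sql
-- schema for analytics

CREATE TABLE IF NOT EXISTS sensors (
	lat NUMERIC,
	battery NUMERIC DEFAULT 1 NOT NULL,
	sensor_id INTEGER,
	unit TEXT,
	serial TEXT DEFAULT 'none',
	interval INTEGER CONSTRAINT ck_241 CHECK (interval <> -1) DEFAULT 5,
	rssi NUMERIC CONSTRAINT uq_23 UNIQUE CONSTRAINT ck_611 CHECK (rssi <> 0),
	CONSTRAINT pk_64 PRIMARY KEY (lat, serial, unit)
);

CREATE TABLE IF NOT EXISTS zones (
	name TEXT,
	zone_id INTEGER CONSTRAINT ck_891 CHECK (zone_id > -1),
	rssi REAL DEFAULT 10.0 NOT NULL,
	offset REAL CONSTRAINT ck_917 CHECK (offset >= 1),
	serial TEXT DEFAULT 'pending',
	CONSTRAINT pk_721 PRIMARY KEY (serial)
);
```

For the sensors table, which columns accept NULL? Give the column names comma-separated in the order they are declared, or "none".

sensor_id, interval, rssi

- lat: part of the PRIMARY KEY, which implies NOT NULL → not nullable.
- battery: declared NOT NULL → not nullable.
- sensor_id: no NOT NULL constraint applies → nullable.
- unit: part of the PRIMARY KEY, which implies NOT NULL → not nullable.
- serial: part of the PRIMARY KEY, which implies NOT NULL → not nullable.
- interval: CHECK does not forbid NULL (a CHECK constraint passes when its expression is NULL) → nullable.
- rssi: CHECK does not forbid NULL (a CHECK constraint passes when its expression is NULL) → nullable.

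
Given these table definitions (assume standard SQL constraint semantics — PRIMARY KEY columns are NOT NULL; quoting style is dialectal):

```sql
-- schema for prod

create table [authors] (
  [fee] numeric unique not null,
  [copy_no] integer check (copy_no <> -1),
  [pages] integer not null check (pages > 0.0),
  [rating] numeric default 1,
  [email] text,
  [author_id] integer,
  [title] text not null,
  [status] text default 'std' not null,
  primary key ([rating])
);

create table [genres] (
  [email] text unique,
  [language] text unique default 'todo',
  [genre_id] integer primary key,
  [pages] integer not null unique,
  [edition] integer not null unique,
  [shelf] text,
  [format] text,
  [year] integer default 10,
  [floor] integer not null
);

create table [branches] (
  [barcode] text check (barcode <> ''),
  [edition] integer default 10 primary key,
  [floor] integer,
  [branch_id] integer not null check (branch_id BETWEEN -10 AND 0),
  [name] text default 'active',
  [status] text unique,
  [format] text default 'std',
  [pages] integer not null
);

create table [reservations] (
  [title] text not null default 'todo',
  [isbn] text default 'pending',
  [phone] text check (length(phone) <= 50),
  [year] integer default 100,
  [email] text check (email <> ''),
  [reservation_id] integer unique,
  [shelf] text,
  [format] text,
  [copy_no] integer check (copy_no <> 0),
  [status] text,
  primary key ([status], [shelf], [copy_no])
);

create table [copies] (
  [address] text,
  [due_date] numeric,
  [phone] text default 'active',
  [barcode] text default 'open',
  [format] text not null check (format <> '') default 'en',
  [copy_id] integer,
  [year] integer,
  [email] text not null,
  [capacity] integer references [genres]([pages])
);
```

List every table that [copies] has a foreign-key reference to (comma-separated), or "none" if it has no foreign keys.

- capacity REFERENCES genres(pages).

genres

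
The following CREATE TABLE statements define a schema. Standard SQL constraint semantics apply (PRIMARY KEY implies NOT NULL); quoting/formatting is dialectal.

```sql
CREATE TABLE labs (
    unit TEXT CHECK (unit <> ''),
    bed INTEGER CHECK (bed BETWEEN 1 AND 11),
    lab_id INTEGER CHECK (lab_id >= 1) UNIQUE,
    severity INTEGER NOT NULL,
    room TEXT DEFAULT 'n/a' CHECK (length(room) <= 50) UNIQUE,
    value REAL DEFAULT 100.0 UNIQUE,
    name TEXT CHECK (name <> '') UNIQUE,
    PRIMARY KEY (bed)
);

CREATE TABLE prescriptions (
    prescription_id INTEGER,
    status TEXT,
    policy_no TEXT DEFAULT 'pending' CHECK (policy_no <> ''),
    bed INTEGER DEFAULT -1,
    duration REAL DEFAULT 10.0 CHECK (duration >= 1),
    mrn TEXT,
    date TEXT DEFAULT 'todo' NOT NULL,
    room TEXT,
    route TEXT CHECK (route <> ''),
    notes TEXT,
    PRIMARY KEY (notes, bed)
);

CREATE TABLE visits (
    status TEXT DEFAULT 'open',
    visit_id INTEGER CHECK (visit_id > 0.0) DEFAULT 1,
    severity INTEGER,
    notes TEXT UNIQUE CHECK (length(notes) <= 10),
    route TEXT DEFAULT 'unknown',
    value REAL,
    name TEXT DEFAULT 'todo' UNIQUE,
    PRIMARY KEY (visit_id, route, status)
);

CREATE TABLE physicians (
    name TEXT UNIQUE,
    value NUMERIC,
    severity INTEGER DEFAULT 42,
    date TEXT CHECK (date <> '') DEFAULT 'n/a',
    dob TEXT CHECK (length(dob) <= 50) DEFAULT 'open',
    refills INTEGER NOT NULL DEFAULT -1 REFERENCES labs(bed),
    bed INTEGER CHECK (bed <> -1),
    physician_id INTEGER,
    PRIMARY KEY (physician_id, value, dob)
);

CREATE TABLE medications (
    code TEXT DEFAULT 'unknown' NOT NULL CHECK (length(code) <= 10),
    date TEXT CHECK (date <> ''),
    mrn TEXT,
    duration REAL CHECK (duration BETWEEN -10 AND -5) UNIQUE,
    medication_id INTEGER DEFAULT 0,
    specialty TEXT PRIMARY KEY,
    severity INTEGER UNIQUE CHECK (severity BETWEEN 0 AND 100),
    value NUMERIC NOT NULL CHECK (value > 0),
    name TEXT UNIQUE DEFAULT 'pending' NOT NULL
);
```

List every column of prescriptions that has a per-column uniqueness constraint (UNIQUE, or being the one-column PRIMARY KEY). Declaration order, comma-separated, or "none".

- prescription_id: no UNIQUE or single-column PK constraint.
- status: no UNIQUE or single-column PK constraint.
- policy_no: no UNIQUE or single-column PK constraint.
- bed: part of a composite PRIMARY KEY — only the tuple is unique, not this column on its own.
- duration: no UNIQUE or single-column PK constraint.
- mrn: no UNIQUE or single-column PK constraint.
- date: no UNIQUE or single-column PK constraint.
- room: no UNIQUE or single-column PK constraint.
- route: no UNIQUE or single-column PK constraint.
- notes: part of a composite PRIMARY KEY — only the tuple is unique, not this column on its own.

none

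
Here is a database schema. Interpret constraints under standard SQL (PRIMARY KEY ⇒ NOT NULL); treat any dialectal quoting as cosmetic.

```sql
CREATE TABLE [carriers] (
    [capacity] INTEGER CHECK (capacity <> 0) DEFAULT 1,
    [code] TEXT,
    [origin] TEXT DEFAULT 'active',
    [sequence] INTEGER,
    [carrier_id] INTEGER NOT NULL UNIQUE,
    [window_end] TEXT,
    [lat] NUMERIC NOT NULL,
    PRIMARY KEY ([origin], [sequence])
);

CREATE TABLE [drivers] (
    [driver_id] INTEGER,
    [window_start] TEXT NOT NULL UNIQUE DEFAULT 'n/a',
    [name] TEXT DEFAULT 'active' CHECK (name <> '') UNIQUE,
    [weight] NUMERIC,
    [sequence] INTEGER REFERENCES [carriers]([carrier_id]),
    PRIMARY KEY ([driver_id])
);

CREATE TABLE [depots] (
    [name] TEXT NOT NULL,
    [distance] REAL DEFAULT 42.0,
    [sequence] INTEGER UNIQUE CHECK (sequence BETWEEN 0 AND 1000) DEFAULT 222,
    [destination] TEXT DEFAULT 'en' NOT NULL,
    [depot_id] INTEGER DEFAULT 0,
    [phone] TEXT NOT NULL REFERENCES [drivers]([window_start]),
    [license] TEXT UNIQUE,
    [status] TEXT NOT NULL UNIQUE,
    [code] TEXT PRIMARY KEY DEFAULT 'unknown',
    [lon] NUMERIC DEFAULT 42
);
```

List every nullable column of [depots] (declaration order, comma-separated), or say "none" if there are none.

distance, sequence, depot_id, license, lon

- name: declared NOT NULL → not nullable.
- distance: DEFAULT only fills an omitted column; an explicit NULL is still allowed → nullable.
- sequence: CHECK does not forbid NULL (a CHECK constraint passes when its expression is NULL) → nullable.
- destination: declared NOT NULL → not nullable.
- depot_id: DEFAULT only fills an omitted column; an explicit NULL is still allowed → nullable.
- phone: declared NOT NULL → not nullable.
- license: UNIQUE does not imply NOT NULL → nullable.
- status: declared NOT NULL → not nullable.
- code: part of the PRIMARY KEY, which implies NOT NULL → not nullable.
- lon: DEFAULT only fills an omitted column; an explicit NULL is still allowed → nullable.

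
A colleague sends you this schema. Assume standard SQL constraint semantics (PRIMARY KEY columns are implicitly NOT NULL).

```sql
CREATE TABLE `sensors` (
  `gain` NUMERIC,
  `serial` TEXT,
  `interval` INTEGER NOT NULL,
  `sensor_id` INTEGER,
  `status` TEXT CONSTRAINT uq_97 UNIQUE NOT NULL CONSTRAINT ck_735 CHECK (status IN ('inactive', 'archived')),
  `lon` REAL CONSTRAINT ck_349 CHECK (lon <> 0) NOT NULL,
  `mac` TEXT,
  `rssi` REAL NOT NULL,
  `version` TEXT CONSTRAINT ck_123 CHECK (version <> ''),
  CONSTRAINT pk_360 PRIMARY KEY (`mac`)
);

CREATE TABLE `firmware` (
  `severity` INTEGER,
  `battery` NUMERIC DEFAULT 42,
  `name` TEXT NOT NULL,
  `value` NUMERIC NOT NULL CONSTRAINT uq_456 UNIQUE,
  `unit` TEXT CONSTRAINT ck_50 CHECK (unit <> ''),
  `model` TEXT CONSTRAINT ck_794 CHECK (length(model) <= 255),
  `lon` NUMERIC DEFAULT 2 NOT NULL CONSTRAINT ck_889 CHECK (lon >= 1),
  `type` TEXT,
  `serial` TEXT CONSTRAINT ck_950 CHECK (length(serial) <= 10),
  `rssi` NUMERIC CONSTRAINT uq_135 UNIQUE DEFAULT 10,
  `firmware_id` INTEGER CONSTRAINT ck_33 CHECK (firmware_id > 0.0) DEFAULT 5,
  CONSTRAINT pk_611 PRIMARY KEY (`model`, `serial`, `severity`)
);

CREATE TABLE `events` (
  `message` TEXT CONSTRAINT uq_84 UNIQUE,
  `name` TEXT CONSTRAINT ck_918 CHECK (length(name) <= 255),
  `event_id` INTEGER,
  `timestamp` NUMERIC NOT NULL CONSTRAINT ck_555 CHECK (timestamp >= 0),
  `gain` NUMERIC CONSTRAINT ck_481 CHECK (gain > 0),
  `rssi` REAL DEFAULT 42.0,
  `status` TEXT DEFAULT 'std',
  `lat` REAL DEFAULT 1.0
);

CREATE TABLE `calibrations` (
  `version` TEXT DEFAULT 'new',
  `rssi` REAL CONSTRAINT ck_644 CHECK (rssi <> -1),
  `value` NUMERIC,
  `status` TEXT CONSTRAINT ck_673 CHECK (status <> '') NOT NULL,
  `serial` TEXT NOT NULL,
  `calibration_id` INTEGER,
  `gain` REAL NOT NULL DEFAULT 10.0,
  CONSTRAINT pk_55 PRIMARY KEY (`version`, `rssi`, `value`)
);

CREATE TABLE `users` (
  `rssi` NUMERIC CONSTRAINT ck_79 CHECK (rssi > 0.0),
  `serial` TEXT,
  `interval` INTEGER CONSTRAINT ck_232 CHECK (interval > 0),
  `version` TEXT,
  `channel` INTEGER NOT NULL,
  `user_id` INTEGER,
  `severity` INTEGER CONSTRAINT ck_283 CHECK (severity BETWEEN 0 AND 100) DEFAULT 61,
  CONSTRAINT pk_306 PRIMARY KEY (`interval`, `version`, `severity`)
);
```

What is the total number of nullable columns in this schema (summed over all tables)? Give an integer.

20

sensors: 4 nullable (gain, serial, sensor_id, version — PK (mac) and explicit NOT NULL columns excluded).
firmware: 5 nullable (battery, unit, type, rssi, firmware_id — PK (model, serial, severity) and explicit NOT NULL columns excluded).
events: 7 nullable (message, name, event_id, gain, rssi, status, lat — PK none and explicit NOT NULL columns excluded).
calibrations: 1 nullable (calibration_id — PK (version, rssi, value) and explicit NOT NULL columns excluded).
users: 3 nullable (rssi, serial, user_id — PK (interval, version, severity) and explicit NOT NULL columns excluded).
Total: 4 + 5 + 7 + 1 + 3 = 20.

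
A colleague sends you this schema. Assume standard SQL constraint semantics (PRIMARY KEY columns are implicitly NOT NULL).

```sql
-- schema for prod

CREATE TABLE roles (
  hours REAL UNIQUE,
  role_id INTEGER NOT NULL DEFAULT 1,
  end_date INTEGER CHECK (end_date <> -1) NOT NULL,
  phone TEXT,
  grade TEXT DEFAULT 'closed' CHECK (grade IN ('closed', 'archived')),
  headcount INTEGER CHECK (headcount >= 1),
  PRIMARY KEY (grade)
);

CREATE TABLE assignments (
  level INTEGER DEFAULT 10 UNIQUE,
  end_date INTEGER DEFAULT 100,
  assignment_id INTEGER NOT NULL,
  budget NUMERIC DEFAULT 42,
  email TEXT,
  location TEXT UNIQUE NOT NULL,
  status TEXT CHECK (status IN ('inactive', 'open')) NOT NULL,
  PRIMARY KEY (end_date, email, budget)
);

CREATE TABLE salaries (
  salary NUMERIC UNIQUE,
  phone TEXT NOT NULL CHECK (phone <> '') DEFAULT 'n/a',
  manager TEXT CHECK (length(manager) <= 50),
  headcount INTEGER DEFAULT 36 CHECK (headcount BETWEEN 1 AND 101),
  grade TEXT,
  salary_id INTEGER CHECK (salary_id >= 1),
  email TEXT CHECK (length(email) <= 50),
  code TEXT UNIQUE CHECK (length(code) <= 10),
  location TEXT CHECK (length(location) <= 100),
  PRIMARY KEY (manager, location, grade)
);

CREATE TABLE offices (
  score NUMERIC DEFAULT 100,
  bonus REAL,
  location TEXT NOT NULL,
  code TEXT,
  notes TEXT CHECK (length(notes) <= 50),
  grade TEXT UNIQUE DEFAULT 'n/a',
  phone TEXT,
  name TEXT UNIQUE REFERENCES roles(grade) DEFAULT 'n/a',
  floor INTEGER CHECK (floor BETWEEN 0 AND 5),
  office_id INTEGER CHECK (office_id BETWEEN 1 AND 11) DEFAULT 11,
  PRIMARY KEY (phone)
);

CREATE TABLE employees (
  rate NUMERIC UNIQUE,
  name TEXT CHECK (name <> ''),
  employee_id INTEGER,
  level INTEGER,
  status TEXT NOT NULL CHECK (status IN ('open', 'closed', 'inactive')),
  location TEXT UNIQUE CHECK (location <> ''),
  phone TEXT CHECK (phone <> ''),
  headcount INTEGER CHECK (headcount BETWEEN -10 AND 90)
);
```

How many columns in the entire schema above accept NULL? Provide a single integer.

roles: 3 nullable (hours, phone, headcount — PK (grade) and explicit NOT NULL columns excluded).
assignments: 1 nullable (level — PK (end_date, email, budget) and explicit NOT NULL columns excluded).
salaries: 5 nullable (salary, headcount, salary_id, email, code — PK (manager, location, grade) and explicit NOT NULL columns excluded).
offices: 8 nullable (score, bonus, code, notes, grade, name, floor, office_id — PK (phone) and explicit NOT NULL columns excluded).
employees: 7 nullable (rate, name, employee_id, level, location, phone, headcount — PK none and explicit NOT NULL columns excluded).
Total: 3 + 1 + 5 + 8 + 7 = 24.

24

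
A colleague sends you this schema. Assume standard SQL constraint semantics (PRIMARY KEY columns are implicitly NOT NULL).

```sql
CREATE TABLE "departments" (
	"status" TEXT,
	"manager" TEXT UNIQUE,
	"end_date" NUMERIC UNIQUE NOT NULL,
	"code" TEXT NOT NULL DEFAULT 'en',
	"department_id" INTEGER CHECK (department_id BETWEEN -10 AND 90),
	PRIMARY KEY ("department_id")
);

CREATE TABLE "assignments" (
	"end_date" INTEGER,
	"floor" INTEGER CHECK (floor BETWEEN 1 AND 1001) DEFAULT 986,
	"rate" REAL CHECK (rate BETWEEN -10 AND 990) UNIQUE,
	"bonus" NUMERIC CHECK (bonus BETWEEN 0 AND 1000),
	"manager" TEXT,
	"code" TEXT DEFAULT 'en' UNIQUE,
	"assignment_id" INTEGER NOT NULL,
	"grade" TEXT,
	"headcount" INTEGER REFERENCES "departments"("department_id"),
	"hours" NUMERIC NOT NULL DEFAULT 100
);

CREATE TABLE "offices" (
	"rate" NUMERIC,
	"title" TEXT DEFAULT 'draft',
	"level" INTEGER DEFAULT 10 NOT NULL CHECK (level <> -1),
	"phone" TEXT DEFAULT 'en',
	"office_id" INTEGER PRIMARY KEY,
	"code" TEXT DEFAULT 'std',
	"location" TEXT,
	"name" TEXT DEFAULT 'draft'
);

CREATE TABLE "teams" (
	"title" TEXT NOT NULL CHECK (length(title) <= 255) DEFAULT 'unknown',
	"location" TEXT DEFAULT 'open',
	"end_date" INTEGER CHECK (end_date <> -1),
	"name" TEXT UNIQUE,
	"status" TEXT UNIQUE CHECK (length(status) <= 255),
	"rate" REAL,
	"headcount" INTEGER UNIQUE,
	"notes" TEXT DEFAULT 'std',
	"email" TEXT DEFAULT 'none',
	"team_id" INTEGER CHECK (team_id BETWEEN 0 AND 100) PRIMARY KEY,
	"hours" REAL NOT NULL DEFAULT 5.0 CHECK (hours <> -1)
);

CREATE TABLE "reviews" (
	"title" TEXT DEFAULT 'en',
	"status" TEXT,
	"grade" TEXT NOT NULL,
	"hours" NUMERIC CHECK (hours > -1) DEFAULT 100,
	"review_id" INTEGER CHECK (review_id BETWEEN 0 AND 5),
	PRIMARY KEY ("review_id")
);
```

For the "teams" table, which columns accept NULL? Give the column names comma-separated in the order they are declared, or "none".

- title: declared NOT NULL → not nullable.
- location: DEFAULT only fills an omitted column; an explicit NULL is still allowed → nullable.
- end_date: CHECK does not forbid NULL (a CHECK constraint passes when its expression is NULL) → nullable.
- name: UNIQUE does not imply NOT NULL → nullable.
- status: CHECK does not forbid NULL (a CHECK constraint passes when its expression is NULL) → nullable.
- rate: no NOT NULL constraint applies → nullable.
- headcount: UNIQUE does not imply NOT NULL → nullable.
- notes: DEFAULT only fills an omitted column; an explicit NULL is still allowed → nullable.
- email: DEFAULT only fills an omitted column; an explicit NULL is still allowed → nullable.
- team_id: part of the PRIMARY KEY, which implies NOT NULL → not nullable.
- hours: declared NOT NULL → not nullable.

location, end_date, name, status, rate, headcount, notes, email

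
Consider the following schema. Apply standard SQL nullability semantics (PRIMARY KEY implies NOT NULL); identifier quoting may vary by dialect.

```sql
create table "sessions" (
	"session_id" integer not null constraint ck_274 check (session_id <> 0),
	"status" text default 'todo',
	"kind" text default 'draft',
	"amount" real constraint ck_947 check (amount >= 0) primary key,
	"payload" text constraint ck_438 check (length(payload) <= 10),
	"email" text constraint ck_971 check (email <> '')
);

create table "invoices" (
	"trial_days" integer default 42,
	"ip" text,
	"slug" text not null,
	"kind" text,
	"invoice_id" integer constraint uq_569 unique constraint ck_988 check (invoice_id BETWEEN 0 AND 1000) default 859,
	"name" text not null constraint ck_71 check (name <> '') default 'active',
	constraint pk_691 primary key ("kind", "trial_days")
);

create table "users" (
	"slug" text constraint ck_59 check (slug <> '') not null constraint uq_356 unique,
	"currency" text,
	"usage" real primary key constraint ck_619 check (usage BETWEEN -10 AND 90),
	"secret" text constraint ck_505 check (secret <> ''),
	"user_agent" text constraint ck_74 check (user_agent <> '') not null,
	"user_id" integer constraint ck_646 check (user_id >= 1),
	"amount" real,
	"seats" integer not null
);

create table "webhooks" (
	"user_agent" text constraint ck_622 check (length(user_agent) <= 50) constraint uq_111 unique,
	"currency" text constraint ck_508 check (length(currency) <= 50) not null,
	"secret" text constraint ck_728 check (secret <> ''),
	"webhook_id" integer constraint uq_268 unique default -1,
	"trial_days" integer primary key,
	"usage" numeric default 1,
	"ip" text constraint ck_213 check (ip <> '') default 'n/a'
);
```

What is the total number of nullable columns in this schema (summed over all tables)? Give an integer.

15

sessions: 4 nullable (status, kind, payload, email — PK (amount) and explicit NOT NULL columns excluded).
invoices: 2 nullable (ip, invoice_id — PK (kind, trial_days) and explicit NOT NULL columns excluded).
users: 4 nullable (currency, secret, user_id, amount — PK (usage) and explicit NOT NULL columns excluded).
webhooks: 5 nullable (user_agent, secret, webhook_id, usage, ip — PK (trial_days) and explicit NOT NULL columns excluded).
Total: 4 + 2 + 4 + 5 = 15.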